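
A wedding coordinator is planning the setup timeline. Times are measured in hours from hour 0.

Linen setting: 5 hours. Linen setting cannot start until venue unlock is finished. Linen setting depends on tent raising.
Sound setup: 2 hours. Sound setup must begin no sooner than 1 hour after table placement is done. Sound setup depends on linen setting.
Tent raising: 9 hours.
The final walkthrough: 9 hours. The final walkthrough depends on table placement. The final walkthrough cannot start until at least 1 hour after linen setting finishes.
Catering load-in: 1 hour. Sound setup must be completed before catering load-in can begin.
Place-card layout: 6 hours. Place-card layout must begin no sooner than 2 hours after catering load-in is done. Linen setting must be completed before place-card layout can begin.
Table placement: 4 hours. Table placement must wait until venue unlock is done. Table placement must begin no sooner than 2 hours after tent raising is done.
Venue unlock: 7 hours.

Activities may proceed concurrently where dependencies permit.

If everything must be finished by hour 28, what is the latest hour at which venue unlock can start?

5

Nothing follows place-card layout; the deadline of hour 28 is its only limit. It must start by 28 − 6 = hour 22.
Catering load-in has to be done before place-card layout (must start by hour 22, minus 2-hour gap → hour 20). That means finishing by hour 20, i.e. starting by 20 − 1 = hour 19.
Sound setup must finish before catering load-in (must start by hour 19). With a 2-hour duration, sound setup must start by 19 − 2 = hour 17.
To finish by hour 28, the final walkthrough (duration 9) must start no later than hour 19.
Table placement must finish in time for sound setup (must start by hour 17, minus 1-hour gap → hour 16); the final walkthrough (must start by hour 19). The tightest is hour 16, so table placement must start by 16 − 4 = hour 12.
Linen setting has several dependents: sound setup (must start by hour 17); place-card layout (must start by hour 22); the final walkthrough (must start by hour 19, minus 1-hour gap → hour 18). The earliest of those limits is hour 17, so linen setting must start by 17 − 5 = hour 12.
Venue unlock must finish in time for table placement (must start by hour 12); linen setting (must start by hour 12). The tightest is hour 12, so venue unlock must start by 12 − 7 = hour 5.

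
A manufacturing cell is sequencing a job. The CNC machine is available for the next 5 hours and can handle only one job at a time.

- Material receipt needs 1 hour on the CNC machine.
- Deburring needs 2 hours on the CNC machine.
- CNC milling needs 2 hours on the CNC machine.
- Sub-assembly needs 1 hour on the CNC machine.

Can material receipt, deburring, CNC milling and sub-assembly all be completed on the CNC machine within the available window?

Running back to back, the jobs need 1 + 2 + 2 + 1 = 6 hours on the CNC machine.
Since 6 > 5, they cannot all fit.

No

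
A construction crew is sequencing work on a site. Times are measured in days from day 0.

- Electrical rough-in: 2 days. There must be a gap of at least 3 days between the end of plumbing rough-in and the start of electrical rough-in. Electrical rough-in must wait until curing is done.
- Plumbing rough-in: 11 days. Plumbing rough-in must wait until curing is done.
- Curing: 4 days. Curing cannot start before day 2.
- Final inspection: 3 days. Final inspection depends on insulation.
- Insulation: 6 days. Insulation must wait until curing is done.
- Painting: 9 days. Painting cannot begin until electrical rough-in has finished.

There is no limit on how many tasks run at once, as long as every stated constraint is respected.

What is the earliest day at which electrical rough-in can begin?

Curing waits on its own release at day 2, so it starts at day 2 and finishes at 2 + 4 = day 6.
Plumbing rough-in cannot begin until curing (finishes day 6). It runs from day 6 to 6 + 11 = day 17.
Electrical rough-in waits on plumbing rough-in (finishes day 17, plus 3-day gap → day 20); curing (finishes day 6). The latest of these is day 20, which is the earliest electrical rough-in can start.

20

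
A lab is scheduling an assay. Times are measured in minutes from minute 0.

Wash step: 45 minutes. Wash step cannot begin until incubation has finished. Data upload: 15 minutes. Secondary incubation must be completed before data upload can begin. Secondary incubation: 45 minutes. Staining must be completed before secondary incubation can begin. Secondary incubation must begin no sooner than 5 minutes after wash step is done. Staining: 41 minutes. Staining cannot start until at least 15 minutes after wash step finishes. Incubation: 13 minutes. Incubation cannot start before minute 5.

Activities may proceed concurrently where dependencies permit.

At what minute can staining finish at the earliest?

Incubation waits on its own release at minute 5, so it starts at minute 5 and finishes at 5 + 13 = minute 18.
Wash step waits on incubation (finishes minute 18), so it starts at minute 18 and finishes at 18 + 45 = minute 63.
Staining waits on wash step (finishes minute 63, plus 15-minute gap → minute 78), so it starts at minute 78 and finishes at 78 + 41 = minute 119.

119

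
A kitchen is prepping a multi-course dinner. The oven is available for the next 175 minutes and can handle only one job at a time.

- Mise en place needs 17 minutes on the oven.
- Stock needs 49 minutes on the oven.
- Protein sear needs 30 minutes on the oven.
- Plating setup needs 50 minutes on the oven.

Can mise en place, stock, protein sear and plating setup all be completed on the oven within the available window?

Running back to back, the jobs need 17 + 49 + 30 + 50 = 146 minutes on the oven.
Since 146 ≤ 175, they fit within the window.

Yes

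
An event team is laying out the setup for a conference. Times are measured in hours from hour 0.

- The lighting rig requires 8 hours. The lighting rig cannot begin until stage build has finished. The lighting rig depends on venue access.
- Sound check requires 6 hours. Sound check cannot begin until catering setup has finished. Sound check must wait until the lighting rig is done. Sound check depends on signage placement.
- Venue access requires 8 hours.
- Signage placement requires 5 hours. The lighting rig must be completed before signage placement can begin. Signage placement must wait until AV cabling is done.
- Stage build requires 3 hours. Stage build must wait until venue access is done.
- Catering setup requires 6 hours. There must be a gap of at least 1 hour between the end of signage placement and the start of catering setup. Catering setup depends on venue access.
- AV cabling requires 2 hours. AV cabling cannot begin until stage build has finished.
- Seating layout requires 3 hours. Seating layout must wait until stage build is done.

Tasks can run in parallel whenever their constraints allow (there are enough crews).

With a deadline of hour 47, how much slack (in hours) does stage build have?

Nothing blocks venue access, so it runs from hour 0 to hour 8.
After venue access (finishes hour 8), stage build can start at hour 8 and finishes at hour 11.

Working backward from the deadline:
To finish by hour 47, sound check (duration 6) must start no later than hour 41.
Catering setup must finish before sound check (must start by hour 41). With a 6-hour duration, catering setup must start by 41 − 6 = hour 35.
Signage placement feeds catering setup (must start by hour 35, minus 1-hour gap → hour 34); sound check (must start by hour 41). Taking the minimum, signage placement must finish by hour 34 and start by 34 − 5 = hour 29.
The lighting rig feeds signage placement (must start by hour 29); sound check (must start by hour 41). Taking the minimum, the lighting rig must finish by hour 29 and start by 29 − 8 = hour 21.
Since signage placement (must start by hour 29) depends on it, AV cabling must finish by hour 29. Backing off its 2-hour duration gives a latest start of hour 27.
Seating layout has no dependents, so it just needs to finish by hour 47. Starting by 47 − 3 = hour 44 achieves that.
Stage build must finish in time for the lighting rig (must start by hour 21); AV cabling (must start by hour 27); seating layout (must start by hour 44). The tightest is hour 21, so stage build must start by 21 − 3 = hour 18.
So stage build can start as early as hour 8 and as late as hour 18, giving 18 − 8 = 10 hours of slack.

10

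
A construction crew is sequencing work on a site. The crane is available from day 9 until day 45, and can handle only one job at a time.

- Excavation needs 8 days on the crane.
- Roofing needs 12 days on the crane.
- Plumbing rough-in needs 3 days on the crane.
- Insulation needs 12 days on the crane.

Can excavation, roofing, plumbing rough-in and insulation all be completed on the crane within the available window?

Yes

The crane window is 45 − 9 = 36 days.
Running back to back, the jobs need 8 + 12 + 3 + 12 = 35 days on the crane.
Since 35 ≤ 36, they fit within the window.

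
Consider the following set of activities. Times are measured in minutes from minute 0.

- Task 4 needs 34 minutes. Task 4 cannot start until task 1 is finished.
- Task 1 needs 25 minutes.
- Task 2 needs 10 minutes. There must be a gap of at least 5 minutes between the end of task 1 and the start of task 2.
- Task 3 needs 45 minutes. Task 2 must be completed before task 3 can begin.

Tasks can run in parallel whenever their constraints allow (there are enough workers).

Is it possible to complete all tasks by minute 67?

Task 1 can start immediately at minute 0; it finishes at minute 25.
Task 4 cannot begin until task 1 (finishes minute 25). It runs from minute 25 to 25 + 34 = minute 59.
Task 2 cannot begin until task 1 (finishes minute 25, plus 5-minute gap → minute 30). It runs from minute 30 to 30 + 10 = minute 40.
After task 2 (finishes minute 40), task 3 can start at minute 40 and finishes at minute 85.
The earliest everything can be done is minute 85, which is after the deadline of 67, so it is not possible.

No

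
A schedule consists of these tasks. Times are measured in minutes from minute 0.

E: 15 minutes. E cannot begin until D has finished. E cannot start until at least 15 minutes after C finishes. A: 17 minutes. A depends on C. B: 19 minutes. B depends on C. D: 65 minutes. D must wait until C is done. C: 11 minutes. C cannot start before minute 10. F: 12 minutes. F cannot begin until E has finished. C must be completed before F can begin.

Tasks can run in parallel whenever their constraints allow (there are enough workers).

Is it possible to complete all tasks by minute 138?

Yes

C cannot begin until its own release at minute 10. It runs from minute 10 to 10 + 11 = minute 21.
D waits on C (finishes minute 21), so it starts at minute 21 and finishes at 21 + 65 = minute 86.
For E: D (finishes minute 86); C (finishes minute 21, plus 15-minute gap → minute 36). Taking the maximum gives a start of minute 86, and it finishes at 86 + 15 = minute 101.
For F: E (finishes minute 101); C (finishes minute 21). Taking the maximum gives a start of minute 101, and it finishes at 101 + 12 = minute 113.
B waits on C (finishes minute 21), so it starts at minute 21 and finishes at 21 + 19 = minute 40.
A cannot begin until C (finishes minute 21). It runs from minute 21 to 21 + 17 = minute 38.
Every task is finished by minute 113, which is no later than the deadline of 138, so the schedule is feasible.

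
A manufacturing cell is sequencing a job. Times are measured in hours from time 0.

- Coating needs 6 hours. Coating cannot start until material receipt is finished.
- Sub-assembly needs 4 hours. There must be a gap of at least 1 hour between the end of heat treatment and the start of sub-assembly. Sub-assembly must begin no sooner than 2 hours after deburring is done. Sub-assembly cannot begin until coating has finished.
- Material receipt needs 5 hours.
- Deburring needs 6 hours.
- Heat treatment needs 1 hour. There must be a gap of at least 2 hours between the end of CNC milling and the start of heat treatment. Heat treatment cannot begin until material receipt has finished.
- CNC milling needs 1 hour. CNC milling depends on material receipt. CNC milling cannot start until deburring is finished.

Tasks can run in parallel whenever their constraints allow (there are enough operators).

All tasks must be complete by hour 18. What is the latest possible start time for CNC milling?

Sub-assembly has no dependents, so it just needs to finish by hour 18. Starting by 18 − 4 = hour 14 achieves that.
Heat treatment must finish before sub-assembly (must start by hour 14, minus 1-hour gap → hour 13). With a 1-hour duration, heat treatment must start by 13 − 1 = hour 12.
CNC milling must finish before heat treatment (must start by hour 12, minus 2-hour gap → hour 10). With a 1-hour duration, CNC milling must start by 10 − 1 = hour 9.

9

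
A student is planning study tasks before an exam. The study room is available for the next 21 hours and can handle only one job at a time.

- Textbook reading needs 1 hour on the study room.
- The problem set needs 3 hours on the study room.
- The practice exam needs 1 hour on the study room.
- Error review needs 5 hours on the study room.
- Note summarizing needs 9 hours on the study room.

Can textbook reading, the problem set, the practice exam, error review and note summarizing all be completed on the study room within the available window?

Running back to back, the jobs need 1 + 3 + 1 + 5 + 9 = 19 hours on the study room.
Since 19 ≤ 21, they fit within the window.

Yes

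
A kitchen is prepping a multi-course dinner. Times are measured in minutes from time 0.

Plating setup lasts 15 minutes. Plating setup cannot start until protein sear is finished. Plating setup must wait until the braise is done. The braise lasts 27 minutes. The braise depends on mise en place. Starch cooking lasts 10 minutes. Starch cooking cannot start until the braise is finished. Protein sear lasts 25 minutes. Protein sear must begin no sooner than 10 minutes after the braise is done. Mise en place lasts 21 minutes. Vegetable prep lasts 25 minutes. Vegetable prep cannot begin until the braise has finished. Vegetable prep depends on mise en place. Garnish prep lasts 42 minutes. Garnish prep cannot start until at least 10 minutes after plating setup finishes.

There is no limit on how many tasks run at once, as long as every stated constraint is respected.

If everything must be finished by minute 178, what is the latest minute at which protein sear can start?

86

Garnish prep must finish by minute 178; it takes 42 minutes, so it must start by 178 − 42 = minute 136.
Since garnish prep (must start by minute 136, minus 10-minute gap → minute 126) depends on it, plating setup must finish by minute 126. Backing off its 15-minute duration gives a latest start of minute 111.
Protein sear feeds into plating setup (must start by minute 111); so protein sear must finish by minute 111 and therefore start by minute 86.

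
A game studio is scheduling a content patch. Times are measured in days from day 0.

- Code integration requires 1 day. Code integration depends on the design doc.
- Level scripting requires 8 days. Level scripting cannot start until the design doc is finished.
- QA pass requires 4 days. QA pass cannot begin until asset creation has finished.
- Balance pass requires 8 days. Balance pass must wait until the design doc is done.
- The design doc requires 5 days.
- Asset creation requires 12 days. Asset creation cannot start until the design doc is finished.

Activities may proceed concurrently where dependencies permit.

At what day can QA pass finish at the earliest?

21

The design doc can start immediately at day 0; it finishes at day 5.
Asset creation waits on the design doc (finishes day 5), so it starts at day 5 and finishes at 5 + 12 = day 17.
QA pass waits on asset creation (finishes day 17), so it starts at day 17 and finishes at 17 + 4 = day 21.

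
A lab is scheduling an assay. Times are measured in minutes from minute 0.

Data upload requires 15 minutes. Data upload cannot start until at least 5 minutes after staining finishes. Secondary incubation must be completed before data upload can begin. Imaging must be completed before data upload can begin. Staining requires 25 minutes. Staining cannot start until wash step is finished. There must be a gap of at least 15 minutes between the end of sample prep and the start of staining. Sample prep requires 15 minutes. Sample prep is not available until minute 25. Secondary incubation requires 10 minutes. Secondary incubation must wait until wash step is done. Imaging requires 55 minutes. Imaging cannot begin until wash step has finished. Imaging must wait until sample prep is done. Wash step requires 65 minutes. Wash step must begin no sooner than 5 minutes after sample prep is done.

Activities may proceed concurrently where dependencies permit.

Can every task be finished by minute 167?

Sample prep waits on its own release at minute 25, so it starts at minute 25 and finishes at 25 + 15 = minute 40.
Wash step cannot begin until sample prep (finishes minute 40, plus 5-minute gap → minute 45). It runs from minute 45 to 45 + 65 = minute 110.
Imaging has to wait for wash step (finishes minute 110); sample prep (finishes minute 40). The latest of these is minute 110, so imaging runs minute 110 to 110 + 55 = minute 165.
Secondary incubation waits on wash step (finishes minute 110), so it starts at minute 110 and finishes at 110 + 10 = minute 120.
For staining: wash step (finishes minute 110); sample prep (finishes minute 40, plus 15-minute gap → minute 55). Taking the maximum gives a start of minute 110, and it finishes at 110 + 25 = minute 135.
Data upload needs all of staining (finishes minute 135, plus 5-minute gap → minute 140); secondary incubation (finishes minute 120); imaging (finishes minute 165). That puts its earliest start at minute 165; it finishes at 165 + 15 = minute 180.
The earliest everything can be done is minute 180, which is after the deadline of 167, so it is not possible.

No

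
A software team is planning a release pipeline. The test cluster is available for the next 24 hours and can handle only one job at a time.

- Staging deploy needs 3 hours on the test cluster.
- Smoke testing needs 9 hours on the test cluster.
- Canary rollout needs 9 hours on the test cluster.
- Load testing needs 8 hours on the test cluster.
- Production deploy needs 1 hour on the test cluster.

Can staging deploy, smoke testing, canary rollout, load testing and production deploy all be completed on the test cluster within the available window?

Running back to back, the jobs need 3 + 9 + 9 + 8 + 1 = 30 hours on the test cluster.
Since 30 > 24, they cannot all fit.

No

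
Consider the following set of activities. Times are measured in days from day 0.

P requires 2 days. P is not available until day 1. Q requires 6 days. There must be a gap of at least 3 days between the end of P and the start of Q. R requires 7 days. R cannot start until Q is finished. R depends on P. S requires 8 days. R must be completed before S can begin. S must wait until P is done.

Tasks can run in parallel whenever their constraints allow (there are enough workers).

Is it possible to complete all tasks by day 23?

No

P cannot begin until its own release at day 1. It runs from day 1 to 1 + 2 = day 3.
After P (finishes day 3, plus 3-day gap → day 6), Q can start at day 6 and finishes at day 12.
For R: Q (finishes day 12); P (finishes day 3). Taking the maximum gives a start of day 12, and it finishes at 12 + 7 = day 19.
S cannot start until R (finishes day 19); P (finishes day 3). The controlling bound is day 19, so S finishes at 19 + 8 = day 27.
The earliest everything can be done is day 27, which is after the deadline of 23, so it is not possible.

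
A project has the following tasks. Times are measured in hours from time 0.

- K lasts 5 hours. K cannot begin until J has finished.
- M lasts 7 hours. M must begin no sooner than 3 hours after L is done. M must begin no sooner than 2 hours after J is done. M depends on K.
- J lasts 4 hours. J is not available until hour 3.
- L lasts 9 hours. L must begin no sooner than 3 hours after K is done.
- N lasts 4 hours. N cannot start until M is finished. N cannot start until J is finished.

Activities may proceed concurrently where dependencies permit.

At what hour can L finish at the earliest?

24

J cannot begin until its own release at hour 3. It runs from hour 3 to 3 + 4 = hour 7.
After J (finishes hour 7), K can start at hour 7 and finishes at hour 12.
L cannot begin until K (finishes hour 12, plus 3-hour gap → hour 15). It runs from hour 15 to 15 + 9 = hour 24.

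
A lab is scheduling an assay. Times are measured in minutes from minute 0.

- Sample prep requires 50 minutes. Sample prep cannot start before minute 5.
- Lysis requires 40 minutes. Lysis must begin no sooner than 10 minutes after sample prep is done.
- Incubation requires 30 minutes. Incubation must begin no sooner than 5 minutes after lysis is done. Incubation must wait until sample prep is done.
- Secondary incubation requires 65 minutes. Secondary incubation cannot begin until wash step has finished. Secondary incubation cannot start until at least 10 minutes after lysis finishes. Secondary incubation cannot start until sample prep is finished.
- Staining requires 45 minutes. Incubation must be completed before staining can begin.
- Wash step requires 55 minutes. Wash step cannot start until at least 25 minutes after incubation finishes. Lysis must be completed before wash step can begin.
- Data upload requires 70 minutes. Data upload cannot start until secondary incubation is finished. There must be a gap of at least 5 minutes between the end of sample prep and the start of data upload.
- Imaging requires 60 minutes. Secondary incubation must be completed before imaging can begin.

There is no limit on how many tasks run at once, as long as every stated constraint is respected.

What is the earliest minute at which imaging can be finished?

Sample prep cannot begin until its own release at minute 5. It runs from minute 5 to 5 + 50 = minute 55.
Lysis waits on sample prep (finishes minute 55, plus 10-minute gap → minute 65), so it starts at minute 65 and finishes at 65 + 40 = minute 105.
For incubation: lysis (finishes minute 105, plus 5-minute gap → minute 110); sample prep (finishes minute 55). Taking the maximum gives a start of minute 110, and it finishes at 110 + 30 = minute 140.
For wash step: incubation (finishes minute 140, plus 25-minute gap → minute 165); lysis (finishes minute 105). Taking the maximum gives a start of minute 165, and it finishes at 165 + 55 = minute 220.
Secondary incubation needs all of wash step (finishes minute 220); lysis (finishes minute 105, plus 10-minute gap → minute 115); sample prep (finishes minute 55). That puts its earliest start at minute 220; it finishes at 220 + 65 = minute 285.
Imaging waits on secondary incubation (finishes minute 285), so it starts at minute 285 and finishes at 285 + 60 = minute 345.

345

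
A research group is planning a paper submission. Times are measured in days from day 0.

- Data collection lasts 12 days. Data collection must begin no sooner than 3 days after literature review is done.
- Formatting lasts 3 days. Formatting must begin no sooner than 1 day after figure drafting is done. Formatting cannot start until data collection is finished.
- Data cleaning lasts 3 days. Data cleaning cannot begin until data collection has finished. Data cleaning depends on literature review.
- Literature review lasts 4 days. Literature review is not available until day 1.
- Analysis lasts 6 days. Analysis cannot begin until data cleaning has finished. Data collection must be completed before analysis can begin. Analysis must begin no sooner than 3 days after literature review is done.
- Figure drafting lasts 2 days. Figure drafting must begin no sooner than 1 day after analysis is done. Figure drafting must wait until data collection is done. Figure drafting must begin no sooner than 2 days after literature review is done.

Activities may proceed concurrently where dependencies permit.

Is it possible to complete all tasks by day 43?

Yes

Literature review waits on its own release at day 1, so it starts at day 1 and finishes at 1 + 4 = day 5.
Data collection waits on literature review (finishes day 5, plus 3-day gap → day 8), so it starts at day 8 and finishes at 8 + 12 = day 20.
For data cleaning: data collection (finishes day 20); literature review (finishes day 5). Taking the maximum gives a start of day 20, and it finishes at 20 + 3 = day 23.
Analysis needs all of data cleaning (finishes day 23); data collection (finishes day 20); literature review (finishes day 5, plus 3-day gap → day 8). That puts its earliest start at day 23; it finishes at 23 + 6 = day 29.
Figure drafting has to wait for analysis (finishes day 29, plus 1-day gap → day 30); data collection (finishes day 20); literature review (finishes day 5, plus 2-day gap → day 7). The latest of these is day 30, so figure drafting runs day 30 to 30 + 2 = day 32.
Formatting needs all of figure drafting (finishes day 32, plus 1-day gap → day 33); data collection (finishes day 20). That puts its earliest start at day 33; it finishes at 33 + 3 = day 36.
Every task is finished by day 36, which is no later than the deadline of 43, so the schedule is feasible.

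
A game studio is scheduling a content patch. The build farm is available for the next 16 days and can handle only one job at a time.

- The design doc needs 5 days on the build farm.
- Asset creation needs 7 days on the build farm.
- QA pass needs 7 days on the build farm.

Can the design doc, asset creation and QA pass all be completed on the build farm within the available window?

Running back to back, the jobs need 5 + 7 + 7 = 19 days on the build farm.
Since 19 > 16, they cannot all fit.

No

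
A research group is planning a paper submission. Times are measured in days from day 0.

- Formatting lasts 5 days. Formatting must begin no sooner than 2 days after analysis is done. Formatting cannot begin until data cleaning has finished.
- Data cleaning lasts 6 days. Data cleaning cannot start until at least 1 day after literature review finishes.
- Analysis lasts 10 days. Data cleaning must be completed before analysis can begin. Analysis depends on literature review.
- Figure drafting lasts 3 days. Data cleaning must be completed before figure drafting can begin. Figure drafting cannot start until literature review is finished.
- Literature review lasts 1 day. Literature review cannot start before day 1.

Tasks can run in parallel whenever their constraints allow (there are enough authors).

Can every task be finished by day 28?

After its own release at day 1, literature review can start at day 1 and finishes at day 2.
Data cleaning cannot begin until literature review (finishes day 2, plus 1-day gap → day 3). It runs from day 3 to 3 + 6 = day 9.
Figure drafting has to wait for data cleaning (finishes day 9); literature review (finishes day 2). The latest of these is day 9, so figure drafting runs day 9 to 9 + 3 = day 12.
Analysis cannot start until data cleaning (finishes day 9); literature review (finishes day 2). The controlling bound is day 9, so analysis finishes at 9 + 10 = day 19.
Formatting cannot start until analysis (finishes day 19, plus 2-day gap → day 21); data cleaning (finishes day 9). The controlling bound is day 21, so formatting finishes at 21 + 5 = day 26.
Every task is finished by day 26, which is no later than the deadline of 28, so the schedule is feasible.

Yes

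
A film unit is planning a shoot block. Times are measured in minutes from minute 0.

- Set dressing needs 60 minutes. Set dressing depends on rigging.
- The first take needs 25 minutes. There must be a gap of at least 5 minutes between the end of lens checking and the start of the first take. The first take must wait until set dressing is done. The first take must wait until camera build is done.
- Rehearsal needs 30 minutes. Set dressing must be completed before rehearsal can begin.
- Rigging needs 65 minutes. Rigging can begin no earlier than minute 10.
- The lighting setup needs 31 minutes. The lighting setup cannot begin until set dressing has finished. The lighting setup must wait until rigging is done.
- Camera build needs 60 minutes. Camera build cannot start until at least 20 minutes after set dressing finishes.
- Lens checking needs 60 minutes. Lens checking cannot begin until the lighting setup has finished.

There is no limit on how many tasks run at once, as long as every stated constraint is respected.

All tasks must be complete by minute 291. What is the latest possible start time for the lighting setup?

170

The first take has no dependents, so it just needs to finish by minute 291. Starting by 291 − 25 = minute 266 achieves that.
Lens checking has to be done before the first take (must start by minute 266, minus 5-minute gap → minute 261). That means finishing by minute 261, i.e. starting by 261 − 60 = minute 201.
The lighting setup has to be done before lens checking (must start by minute 201). That means finishing by minute 201, i.e. starting by 201 − 31 = minute 170.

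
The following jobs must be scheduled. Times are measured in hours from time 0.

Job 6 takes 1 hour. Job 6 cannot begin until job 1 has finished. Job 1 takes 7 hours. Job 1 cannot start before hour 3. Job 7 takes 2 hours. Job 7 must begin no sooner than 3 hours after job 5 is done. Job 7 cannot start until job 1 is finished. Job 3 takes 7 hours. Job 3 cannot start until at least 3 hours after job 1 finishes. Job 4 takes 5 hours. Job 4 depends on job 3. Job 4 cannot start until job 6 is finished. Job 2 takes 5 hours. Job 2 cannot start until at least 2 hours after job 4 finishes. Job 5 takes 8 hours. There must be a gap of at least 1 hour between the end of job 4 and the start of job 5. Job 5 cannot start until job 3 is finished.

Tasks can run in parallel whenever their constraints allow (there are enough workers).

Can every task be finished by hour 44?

Job 1 cannot begin until its own release at hour 3. It runs from hour 3 to 3 + 7 = hour 10.
After job 1 (finishes hour 10), job 6 can start at hour 10 and finishes at hour 11.
Job 3 cannot begin until job 1 (finishes hour 10, plus 3-hour gap → hour 13). It runs from hour 13 to 13 + 7 = hour 20.
For job 4: job 3 (finishes hour 20); job 6 (finishes hour 11). Taking the maximum gives a start of hour 20, and it finishes at 20 + 5 = hour 25.
Job 5 cannot start until job 4 (finishes hour 25, plus 1-hour gap → hour 26); job 3 (finishes hour 20). The controlling bound is hour 26, so job 5 finishes at 26 + 8 = hour 34.
Job 7 cannot start until job 5 (finishes hour 34, plus 3-hour gap → hour 37); job 1 (finishes hour 10). The controlling bound is hour 37, so job 7 finishes at 37 + 2 = hour 39.
After job 4 (finishes hour 25, plus 2-hour gap → hour 27), job 2 can start at hour 27 and finishes at hour 32.
Every task is finished by hour 39, which is no later than the deadline of 44, so the schedule is feasible.

Yes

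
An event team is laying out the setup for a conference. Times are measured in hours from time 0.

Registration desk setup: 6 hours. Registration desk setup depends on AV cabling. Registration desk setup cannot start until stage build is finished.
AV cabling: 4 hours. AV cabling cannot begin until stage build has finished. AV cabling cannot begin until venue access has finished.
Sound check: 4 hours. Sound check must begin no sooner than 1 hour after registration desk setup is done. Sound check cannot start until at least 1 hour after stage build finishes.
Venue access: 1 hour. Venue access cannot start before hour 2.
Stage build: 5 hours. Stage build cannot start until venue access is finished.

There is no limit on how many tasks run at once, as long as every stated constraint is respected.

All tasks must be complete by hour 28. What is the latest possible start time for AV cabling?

13

Nothing follows sound check; the deadline of hour 28 is its only limit. It must start by 28 − 4 = hour 24.
Registration desk setup must finish before sound check (must start by hour 24, minus 1-hour gap → hour 23). With a 6-hour duration, registration desk setup must start by 23 − 6 = hour 17.
AV cabling has to be done before registration desk setup (must start by hour 17). That means finishing by hour 17, i.e. starting by 17 − 4 = hour 13.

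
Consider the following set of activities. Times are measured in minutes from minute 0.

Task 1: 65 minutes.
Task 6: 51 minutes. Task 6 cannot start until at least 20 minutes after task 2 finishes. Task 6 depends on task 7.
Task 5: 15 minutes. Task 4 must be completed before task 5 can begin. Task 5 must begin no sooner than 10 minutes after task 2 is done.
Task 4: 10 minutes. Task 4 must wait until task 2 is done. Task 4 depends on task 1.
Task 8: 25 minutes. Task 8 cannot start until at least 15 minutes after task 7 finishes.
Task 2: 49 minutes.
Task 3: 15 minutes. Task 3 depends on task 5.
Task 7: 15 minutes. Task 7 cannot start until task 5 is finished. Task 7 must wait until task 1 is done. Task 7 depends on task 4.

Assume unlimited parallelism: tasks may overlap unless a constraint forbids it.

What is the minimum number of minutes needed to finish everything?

Task 2 has no prerequisites, so it starts at minute 0 and finishes at minute 49.
Task 1 has no prerequisites, so it starts at minute 0 and finishes at minute 65.
Task 4 needs all of task 2 (finishes minute 49); task 1 (finishes minute 65). That puts its earliest start at minute 65; it finishes at 65 + 10 = minute 75.
For task 5: task 4 (finishes minute 75); task 2 (finishes minute 49, plus 10-minute gap → minute 59). Taking the maximum gives a start of minute 75, and it finishes at 75 + 15 = minute 90.
For task 7: task 5 (finishes minute 90); task 1 (finishes minute 65); task 4 (finishes minute 75). Taking the maximum gives a start of minute 90, and it finishes at 90 + 15 = minute 105.
Task 8 waits on task 7 (finishes minute 105, plus 15-minute gap → minute 120), so it starts at minute 120 and finishes at 120 + 25 = minute 145.
Task 6 needs all of task 2 (finishes minute 49, plus 20-minute gap → minute 69); task 7 (finishes minute 105). That puts its earliest start at minute 105; it finishes at 105 + 51 = minute 156.
Task 3 cannot begin until task 5 (finishes minute 90). It runs from minute 90 to 90 + 15 = minute 105.
All tasks are finished once the last one completes. Finish times: Task 1 at 65, Task 2 at 49, Task 3 at 105, Task 4 at 75, Task 5 at 90, Task 6 at 156, Task 7 at 105, Task 8 at 145. The latest is minute 156.

156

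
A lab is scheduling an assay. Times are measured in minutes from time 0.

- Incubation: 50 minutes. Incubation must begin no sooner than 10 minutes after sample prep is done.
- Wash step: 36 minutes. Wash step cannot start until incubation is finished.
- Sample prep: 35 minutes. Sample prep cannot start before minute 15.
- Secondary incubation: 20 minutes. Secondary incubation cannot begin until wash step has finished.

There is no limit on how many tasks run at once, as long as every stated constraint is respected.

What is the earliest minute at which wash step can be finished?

After its own release at minute 15, sample prep can start at minute 15 and finishes at minute 50.
Incubation waits on sample prep (finishes minute 50, plus 10-minute gap → minute 60), so it starts at minute 60 and finishes at 60 + 50 = minute 110.
Wash step cannot begin until incubation (finishes minute 110). It runs from minute 110 to 110 + 36 = minute 146.

146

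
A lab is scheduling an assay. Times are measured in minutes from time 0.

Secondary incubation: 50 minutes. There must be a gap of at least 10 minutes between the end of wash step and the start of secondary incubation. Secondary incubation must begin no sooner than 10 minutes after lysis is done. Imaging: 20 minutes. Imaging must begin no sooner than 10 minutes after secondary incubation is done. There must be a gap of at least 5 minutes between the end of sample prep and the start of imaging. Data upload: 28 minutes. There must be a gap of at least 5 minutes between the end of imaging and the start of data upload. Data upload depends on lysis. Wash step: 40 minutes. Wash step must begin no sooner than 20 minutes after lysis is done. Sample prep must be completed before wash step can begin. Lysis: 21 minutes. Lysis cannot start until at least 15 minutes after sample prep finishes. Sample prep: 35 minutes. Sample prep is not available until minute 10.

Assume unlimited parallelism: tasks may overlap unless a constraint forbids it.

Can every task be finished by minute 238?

No

After its own release at minute 10, sample prep can start at minute 10 and finishes at minute 45.
Lysis cannot begin until sample prep (finishes minute 45, plus 15-minute gap → minute 60). It runs from minute 60 to 60 + 21 = minute 81.
Wash step needs all of lysis (finishes minute 81, plus 20-minute gap → minute 101); sample prep (finishes minute 45). That puts its earliest start at minute 101; it finishes at 101 + 40 = minute 141.
For secondary incubation: wash step (finishes minute 141, plus 10-minute gap → minute 151); lysis (finishes minute 81, plus 10-minute gap → minute 91). Taking the maximum gives a start of minute 151, and it finishes at 151 + 50 = minute 201.
Imaging needs all of secondary incubation (finishes minute 201, plus 10-minute gap → minute 211); sample prep (finishes minute 45, plus 5-minute gap → minute 50). That puts its earliest start at minute 211; it finishes at 211 + 20 = minute 231.
Data upload needs all of imaging (finishes minute 231, plus 5-minute gap → minute 236); lysis (finishes minute 81). That puts its earliest start at minute 236; it finishes at 236 + 28 = minute 264.
The earliest everything can be done is minute 264, which is after the deadline of 238, so it is not possible.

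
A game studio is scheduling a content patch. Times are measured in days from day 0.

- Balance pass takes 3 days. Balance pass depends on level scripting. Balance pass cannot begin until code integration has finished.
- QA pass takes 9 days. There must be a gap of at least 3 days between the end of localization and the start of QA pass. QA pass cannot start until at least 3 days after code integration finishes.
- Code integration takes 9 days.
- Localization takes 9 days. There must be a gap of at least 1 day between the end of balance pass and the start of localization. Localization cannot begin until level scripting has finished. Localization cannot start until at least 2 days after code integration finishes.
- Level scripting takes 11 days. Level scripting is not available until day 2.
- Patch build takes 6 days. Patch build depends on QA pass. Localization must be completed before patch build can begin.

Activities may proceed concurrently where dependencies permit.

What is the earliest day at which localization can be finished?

26

Nothing blocks code integration, so it runs from day 0 to day 9.
Level scripting waits on its own release at day 2, so it starts at day 2 and finishes at 2 + 11 = day 13.
Balance pass cannot start until level scripting (finishes day 13); code integration (finishes day 9). The controlling bound is day 13, so balance pass finishes at 13 + 3 = day 16.
Localization cannot start until balance pass (finishes day 16, plus 1-day gap → day 17); level scripting (finishes day 13); code integration (finishes day 9, plus 2-day gap → day 11). The controlling bound is day 17, so localization finishes at 17 + 9 = day 26.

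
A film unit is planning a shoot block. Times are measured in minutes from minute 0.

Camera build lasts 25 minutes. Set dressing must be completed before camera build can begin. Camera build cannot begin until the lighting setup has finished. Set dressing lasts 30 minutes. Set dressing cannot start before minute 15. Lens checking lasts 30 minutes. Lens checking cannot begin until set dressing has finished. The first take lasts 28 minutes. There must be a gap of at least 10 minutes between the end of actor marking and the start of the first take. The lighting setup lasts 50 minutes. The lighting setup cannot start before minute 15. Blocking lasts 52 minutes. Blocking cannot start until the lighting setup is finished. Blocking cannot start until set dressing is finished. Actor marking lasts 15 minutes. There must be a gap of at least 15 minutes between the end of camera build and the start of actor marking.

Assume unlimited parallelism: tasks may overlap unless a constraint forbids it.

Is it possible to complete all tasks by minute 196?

The lighting setup cannot begin until its own release at minute 15. It runs from minute 15 to 15 + 50 = minute 65.
After its own release at minute 15, set dressing can start at minute 15 and finishes at minute 45.
For blocking: the lighting setup (finishes minute 65); set dressing (finishes minute 45). Taking the maximum gives a start of minute 65, and it finishes at 65 + 52 = minute 117.
Lens checking cannot begin until set dressing (finishes minute 45). It runs from minute 45 to 45 + 30 = minute 75.
For camera build: set dressing (finishes minute 45); the lighting setup (finishes minute 65). Taking the maximum gives a start of minute 65, and it finishes at 65 + 25 = minute 90.
Actor marking cannot begin until camera build (finishes minute 90, plus 15-minute gap → minute 105). It runs from minute 105 to 105 + 15 = minute 120.
The first take waits on actor marking (finishes minute 120, plus 10-minute gap → minute 130), so it starts at minute 130 and finishes at 130 + 28 = minute 158.
Every task is finished by minute 158, which is no later than the deadline of 196, so the schedule is feasible.

Yes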